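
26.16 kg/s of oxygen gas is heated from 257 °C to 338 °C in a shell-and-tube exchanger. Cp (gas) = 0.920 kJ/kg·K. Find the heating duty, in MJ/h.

Q = 7020 MJ/h

Q = ṁ·Cp·ΔT = 26.16 × 0.920 × (338 − 257) = 1949.4 kJ/s
Heating duty = 7018 MJ/h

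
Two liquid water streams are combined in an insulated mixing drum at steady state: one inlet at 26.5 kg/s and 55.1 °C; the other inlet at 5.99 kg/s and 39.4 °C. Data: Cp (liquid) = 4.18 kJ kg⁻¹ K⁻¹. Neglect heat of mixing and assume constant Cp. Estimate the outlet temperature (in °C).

T_out = 52.2 °C

Energy balance with Q = 0: Σ ṁᵢCp,ᵢ(T_out − Tᵢ) = 0
Σ ṁᵢCp,ᵢTᵢ = 26.5×4.18×55.1 + 5.99×4.18×39.4 = 7089.9
Σ ṁᵢCp,ᵢ = 26.5×4.18 + 5.99×4.18 = 135.81
T_out = 7089.9 / 135.81 = 52.205 °C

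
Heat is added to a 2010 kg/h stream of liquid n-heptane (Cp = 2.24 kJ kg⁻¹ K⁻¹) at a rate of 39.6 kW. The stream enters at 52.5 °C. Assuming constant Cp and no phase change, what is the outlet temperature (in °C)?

Q = 39.6 kW = 142560 kJ/h
ΔT = Q/(ṁ·Cp) = 142560/(2010×2.24) = 31.663 K
T_out = 52.5 + 31.663 = 84.163 °C

T_out = 84.2 °C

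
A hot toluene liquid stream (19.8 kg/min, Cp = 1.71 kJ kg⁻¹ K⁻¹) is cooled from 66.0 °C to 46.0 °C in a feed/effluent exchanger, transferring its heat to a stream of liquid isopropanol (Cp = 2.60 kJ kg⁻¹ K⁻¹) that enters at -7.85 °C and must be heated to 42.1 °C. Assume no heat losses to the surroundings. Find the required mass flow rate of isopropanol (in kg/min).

Heat released by hot stream: Q = 19.8 × 1.71 × (66.0 − 46.0) = 677.16 kJ/min
Energy balance on cold side (adiabatic exchanger): Q = ṁ_c·Cp_c·(T_c,out − T_c,in)
ṁ_c = 677.16 / [2.60 × (42.1 − -7.85)] = 5.2141 kg/min

ṁ_c = 5.21 kg/min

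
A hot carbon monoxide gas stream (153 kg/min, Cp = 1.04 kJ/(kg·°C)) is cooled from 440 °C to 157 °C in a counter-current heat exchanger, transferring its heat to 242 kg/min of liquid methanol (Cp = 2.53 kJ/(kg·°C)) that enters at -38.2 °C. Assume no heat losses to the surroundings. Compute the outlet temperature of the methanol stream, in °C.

T_c,out = 35.3 °C

Heat released by hot stream: Q = 153 × 1.04 × (440 − 157) = 45031 kJ/min
Energy balance on cold side (adiabatic exchanger): Q = ṁ_c·Cp_c·(T_c,out − T_c,in)
T_c,out = -38.2 + 45031/(242 × 2.53) = 35.349 °C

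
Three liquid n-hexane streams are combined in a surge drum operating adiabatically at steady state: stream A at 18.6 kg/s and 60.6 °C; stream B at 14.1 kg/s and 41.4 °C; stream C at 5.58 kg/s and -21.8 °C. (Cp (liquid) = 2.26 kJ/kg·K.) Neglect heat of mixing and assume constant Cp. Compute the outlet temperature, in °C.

T_out = 41.5 °C

Adiabatic, steady state ⇒ Σ ṁᵢCp,ᵢ(T_out − Tᵢ) = 0
T_out = Σ ṁᵢCp,ᵢTᵢ / Σ ṁᵢCp,ᵢ
      = 3591.7 / 86.513 = 41.517 °C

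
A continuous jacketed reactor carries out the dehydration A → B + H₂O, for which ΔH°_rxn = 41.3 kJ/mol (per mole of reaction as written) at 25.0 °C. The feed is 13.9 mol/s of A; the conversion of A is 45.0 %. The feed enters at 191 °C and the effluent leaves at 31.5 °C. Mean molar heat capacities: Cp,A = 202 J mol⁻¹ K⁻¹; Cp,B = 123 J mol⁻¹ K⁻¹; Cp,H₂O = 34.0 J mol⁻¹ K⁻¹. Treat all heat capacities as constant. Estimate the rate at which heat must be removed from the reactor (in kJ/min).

Extent of reaction ξ = 0.450 × 13.9 = 6.255 mol/s
Reaction term: ξ·ΔH°_rxn = 6.255 × 41.3 = 258.33 kJ/s
Sensible, feed 191→25 °C: -466.09 kJ/s
Outlet flows (mol/s): A 7.645, B 6.255, H₂O 6.255
Sensible, products 25→31.5 °C: 16.421 kJ/s
Q = ΔH = -191.34 kJ/s = -191.34 kW
Heat removed = 11481 kJ/min

Q_out = 11500 kJ/min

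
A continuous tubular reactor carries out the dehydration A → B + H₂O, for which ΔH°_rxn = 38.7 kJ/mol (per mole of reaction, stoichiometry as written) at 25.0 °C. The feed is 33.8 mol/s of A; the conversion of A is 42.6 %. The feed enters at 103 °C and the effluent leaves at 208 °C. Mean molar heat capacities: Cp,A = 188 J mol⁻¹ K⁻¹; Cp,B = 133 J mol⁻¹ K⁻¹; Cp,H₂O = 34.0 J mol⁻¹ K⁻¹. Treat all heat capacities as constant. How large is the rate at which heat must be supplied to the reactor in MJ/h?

Extent of reaction ξ = 0.426 × 33.8 = 14.399 mol/s
Reaction term: ξ·ΔH°_rxn = 14.399 × 38.7 = 557.23 kJ/s
Sensible, feed 103→25 °C: -495.64 kJ/s
Outlet flows (mol/s): A 19.401, B 14.399, H₂O 14.399
Sensible, products 25→208 °C: 1107.5 kJ/s
Q = ΔH = 1169.1 kJ/s = 1169.1 kW
Heat supplied = 4208.8 MJ/h

Q_in = 4210 MJ/h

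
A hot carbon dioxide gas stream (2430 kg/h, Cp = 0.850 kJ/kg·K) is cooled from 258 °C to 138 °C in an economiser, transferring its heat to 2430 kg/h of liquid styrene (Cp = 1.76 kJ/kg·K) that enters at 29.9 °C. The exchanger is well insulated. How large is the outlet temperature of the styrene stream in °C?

Heat released by hot stream: Q = 2430 × 0.850 × (258 − 138) = 247860 kJ/h
Energy balance on cold side (adiabatic exchanger): Q = ṁ_c·Cp_c·(T_c,out − T_c,in)
T_c,out = 29.9 + 247860/(2430 × 1.76) = 87.855 °C

T_c,out = 87.9 °C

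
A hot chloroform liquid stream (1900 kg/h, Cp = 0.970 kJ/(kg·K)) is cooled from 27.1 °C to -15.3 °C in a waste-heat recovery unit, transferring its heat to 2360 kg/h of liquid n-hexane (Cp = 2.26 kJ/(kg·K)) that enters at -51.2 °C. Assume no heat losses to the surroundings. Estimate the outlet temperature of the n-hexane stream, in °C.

Heat released by hot stream: Q = 1900 × 0.970 × (27.1 − -15.3) = 78143 kJ/h
Energy balance on cold side (adiabatic exchanger): Q = ṁ_c·Cp_c·(T_c,out − T_c,in)
T_c,out = -51.2 + 78143/(2360 × 2.26) = -36.549 °C

T_c,out = -36.5 °C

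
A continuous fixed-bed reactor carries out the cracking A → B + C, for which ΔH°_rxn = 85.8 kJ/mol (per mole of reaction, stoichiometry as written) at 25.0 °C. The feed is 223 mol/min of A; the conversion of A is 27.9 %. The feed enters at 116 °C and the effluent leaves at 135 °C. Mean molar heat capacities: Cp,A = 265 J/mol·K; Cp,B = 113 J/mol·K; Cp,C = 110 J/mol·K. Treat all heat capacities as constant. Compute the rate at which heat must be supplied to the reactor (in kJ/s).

Extent of reaction ξ = 0.279 × 223 = 62.217 mol/min
Reaction term: ξ·ΔH°_rxn = 62.217 × 85.8 = 5338.2 kJ/min
Sensible, feed 116→25 °C: -5377.6 kJ/min
Outlet flows (mol/min): A 160.78, B 62.217, C 62.217
Sensible, products 25→135 °C: 6213 kJ/min
Q = ΔH = 6173.6 kJ/min = 102.89 kW
Heat supplied = 102.89 kJ/s

Q_in = 103 kJ/s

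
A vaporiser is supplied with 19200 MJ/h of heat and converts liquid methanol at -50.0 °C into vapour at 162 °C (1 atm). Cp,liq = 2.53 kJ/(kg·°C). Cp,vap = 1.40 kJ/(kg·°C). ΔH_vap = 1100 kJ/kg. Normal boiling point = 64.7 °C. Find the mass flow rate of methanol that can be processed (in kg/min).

ṁ = 210 kg/min

Δh = 2.53×(64.7−-50.0) + 1100 + 1.40×(162−64.7) = 1526.4 kJ/kg
Q = 19200 MJ/h = 5333.3 kJ/s = 320000 kJ/min
ṁ = Q/Δh = 320000 / 1526.4 = 209.64 kg/min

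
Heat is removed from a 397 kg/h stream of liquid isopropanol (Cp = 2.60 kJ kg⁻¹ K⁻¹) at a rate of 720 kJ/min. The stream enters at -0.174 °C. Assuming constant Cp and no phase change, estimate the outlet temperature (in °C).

Q = 720 kJ/min = 43200 kJ/h
ΔT = Q/(ṁ·Cp) = 43200/(397×2.60) = 41.852 K
T_out = -0.174 − 41.852 = -42.026 °C

T_out = -42.0 °C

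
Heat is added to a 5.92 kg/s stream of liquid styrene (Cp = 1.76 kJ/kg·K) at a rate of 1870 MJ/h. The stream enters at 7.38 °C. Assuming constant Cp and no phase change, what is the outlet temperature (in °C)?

T_out = 57.2 °C

Q = 1870 MJ/h = 519.44 kJ/s
ΔT = Q/(ṁ·Cp) = 519.44/(5.92×1.76) = 49.855 K
T_out = 7.38 + 49.855 = 57.235 °C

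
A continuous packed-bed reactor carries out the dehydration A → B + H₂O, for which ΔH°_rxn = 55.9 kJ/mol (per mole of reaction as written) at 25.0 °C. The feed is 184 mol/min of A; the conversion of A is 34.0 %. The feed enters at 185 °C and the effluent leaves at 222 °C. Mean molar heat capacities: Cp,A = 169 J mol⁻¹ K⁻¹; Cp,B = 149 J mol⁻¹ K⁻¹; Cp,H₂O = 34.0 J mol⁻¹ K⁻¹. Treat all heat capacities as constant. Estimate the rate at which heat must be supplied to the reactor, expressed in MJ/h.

Q_in = 289 MJ/h

Extent of reaction ξ = 0.340 × 184 = 62.56 mol/min
Reaction term: ξ·ΔH°_rxn = 62.56 × 55.9 = 3497.1 kJ/min
Sensible, feed 185→25 °C: -4975.4 kJ/min
Outlet flows (mol/min): A 121.44, B 62.56, H₂O 62.56
Sensible, products 25→222 °C: 6298.5 kJ/min
Q = ΔH = 4820.2 kJ/min = 80.337 kW
Heat supplied = 289.21 MJ/h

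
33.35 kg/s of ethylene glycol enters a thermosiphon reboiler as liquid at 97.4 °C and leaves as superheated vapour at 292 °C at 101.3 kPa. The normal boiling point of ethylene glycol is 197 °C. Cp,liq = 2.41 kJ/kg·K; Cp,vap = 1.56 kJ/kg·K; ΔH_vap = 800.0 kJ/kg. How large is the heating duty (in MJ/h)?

Q = 143000 MJ/h

liquid 97.4→197 °C: 240.04 kJ/kg
vaporisation at 197 °C: 800 kJ/kg
vapour 197→292 °C: 148.2 kJ/kg
Δh = 240.04 + 800 + 148.2 = 1188.2 kJ/kg
Q = ṁ·Δh = 33.35 kg/s × 1188.2 kJ/kg = 39628 kJ/s
|Q| = 39628 kW = 142660 MJ/h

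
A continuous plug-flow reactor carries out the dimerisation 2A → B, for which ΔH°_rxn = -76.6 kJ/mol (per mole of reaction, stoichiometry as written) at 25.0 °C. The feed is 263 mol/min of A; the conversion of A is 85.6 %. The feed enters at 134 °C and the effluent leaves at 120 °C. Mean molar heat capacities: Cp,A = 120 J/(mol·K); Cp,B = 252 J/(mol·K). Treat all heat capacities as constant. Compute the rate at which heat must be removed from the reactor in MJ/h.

Q_out = 536 MJ/h

Extent of reaction ξ = 0.856 × 263 / 2 = 112.56 mol/min
Reaction term: ξ·ΔH°_rxn = 112.56 × -76.6 = -8622.4 kJ/min
Sensible, feed 134→25 °C: -3440 kJ/min
Outlet flows (mol/min): A 37.872, B 112.56
Sensible, products 25→120 °C: 3126.5 kJ/min
Q = ΔH = -8935.9 kJ/min = -148.93 kW
Heat removed = 536.16 MJ/h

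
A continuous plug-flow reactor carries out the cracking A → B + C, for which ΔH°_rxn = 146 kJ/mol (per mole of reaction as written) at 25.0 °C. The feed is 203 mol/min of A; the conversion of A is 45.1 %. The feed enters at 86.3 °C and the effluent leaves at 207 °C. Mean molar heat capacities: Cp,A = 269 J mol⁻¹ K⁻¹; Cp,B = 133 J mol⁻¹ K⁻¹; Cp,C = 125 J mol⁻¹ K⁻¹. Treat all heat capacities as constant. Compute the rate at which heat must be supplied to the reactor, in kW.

Q_in = 330 kW

Extent of reaction ξ = 0.451 × 203 = 91.553 mol/min
Reaction term: ξ·ΔH°_rxn = 91.553 × 146 = 13367 kJ/min
Sensible, feed 86.3→25 °C: -3347.4 kJ/min
Outlet flows (mol/min): A 111.45, B 91.553, C 91.553
Sensible, products 25→207 °C: 9755.2 kJ/min
Q = ΔH = 19775 kJ/min = 329.58 kW
Heat supplied = 329.58 kW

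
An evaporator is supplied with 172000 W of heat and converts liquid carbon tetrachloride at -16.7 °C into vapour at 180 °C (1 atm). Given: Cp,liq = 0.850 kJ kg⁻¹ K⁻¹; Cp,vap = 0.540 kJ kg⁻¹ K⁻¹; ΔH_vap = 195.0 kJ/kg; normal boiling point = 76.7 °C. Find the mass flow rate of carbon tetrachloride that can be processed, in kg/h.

ṁ = 1880 kg/h

Δh = 0.850×(76.7−-16.7) + 195.0 + 0.540×(180−76.7) = 330.17 kJ/kg
Q = 172000 W = 172 kJ/s = 619200 kJ/h
ṁ = Q/Δh = 619200 / 330.17 = 1875.4 kg/h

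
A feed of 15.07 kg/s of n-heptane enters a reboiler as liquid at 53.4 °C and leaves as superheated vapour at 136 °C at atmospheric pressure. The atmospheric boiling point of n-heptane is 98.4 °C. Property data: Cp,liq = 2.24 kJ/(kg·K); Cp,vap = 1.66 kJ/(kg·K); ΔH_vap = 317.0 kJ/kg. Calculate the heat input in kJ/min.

liquid 53.4→98.4 °C: 100.8 kJ/kg
vaporisation at 98.4 °C: 317 kJ/kg
vapour 98.4→136 °C: 62.416 kJ/kg
Δh = 100.8 + 317 + 62.416 = 480.22 kJ/kg
Q = ṁ·Δh = 15.07 kg/s × 480.22 kJ/kg = 7236.9 kJ/s
|Q| = 7236.9 kW = 434210 kJ/min

Q = 434000 kJ/min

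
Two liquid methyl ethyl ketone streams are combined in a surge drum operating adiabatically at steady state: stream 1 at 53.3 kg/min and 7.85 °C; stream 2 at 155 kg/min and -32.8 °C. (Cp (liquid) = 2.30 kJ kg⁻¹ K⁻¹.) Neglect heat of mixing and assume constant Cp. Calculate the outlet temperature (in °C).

T_out = -22.4 °C

No heat crosses the boundary, so H_out = H_in.
Σ ṁᵢCp,ᵢTᵢ = 53.3×2.30×7.85 + 155×2.30×-32.8 = -10731
Σ ṁᵢCp,ᵢ = 53.3×2.30 + 155×2.30 = 479.09
T_out = -10731 / 479.09 = -22.398 °C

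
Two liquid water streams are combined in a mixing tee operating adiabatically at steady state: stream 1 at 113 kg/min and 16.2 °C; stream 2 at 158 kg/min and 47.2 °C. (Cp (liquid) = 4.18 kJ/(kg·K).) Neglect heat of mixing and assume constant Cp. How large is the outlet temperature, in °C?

No heat crosses the boundary, so H_out = H_in.
T_out = Σ ṁᵢCp,ᵢTᵢ / Σ ṁᵢCp,ᵢ
      = 38825 / 1132.8 = 34.274 °C

T_out = 34.3 °C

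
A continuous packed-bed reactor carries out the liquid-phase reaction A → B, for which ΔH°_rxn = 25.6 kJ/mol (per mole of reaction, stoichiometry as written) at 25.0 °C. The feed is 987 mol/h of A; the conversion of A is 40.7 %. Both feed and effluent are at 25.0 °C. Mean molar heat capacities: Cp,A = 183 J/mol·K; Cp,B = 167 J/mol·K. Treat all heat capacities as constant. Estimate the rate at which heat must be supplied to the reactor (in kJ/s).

Extent of reaction ξ = 0.407 × 987 = 401.71 mol/h
Reaction term: ξ·ΔH°_rxn = 401.71 × 25.6 = 10284 kJ/h
Q = ΔH = 10284 kJ/h = 2.8566 kW
Heat supplied = 2.8566 kJ/s

Q_in = 2.86 kJ/s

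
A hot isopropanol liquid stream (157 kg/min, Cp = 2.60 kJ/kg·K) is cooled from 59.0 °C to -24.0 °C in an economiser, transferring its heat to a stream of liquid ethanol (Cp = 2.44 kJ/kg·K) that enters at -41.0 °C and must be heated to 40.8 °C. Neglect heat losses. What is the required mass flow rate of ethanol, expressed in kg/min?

ṁ_c = 170 kg/min

Heat released by hot stream: Q = 157 × 2.60 × (59.0 − -24.0) = 33881 kJ/min
Energy balance on cold side (adiabatic exchanger): Q = ṁ_c·Cp_c·(T_c,out − T_c,in)
ṁ_c = 33881 / [2.44 × (40.8 − -41.0)] = 169.75 kg/min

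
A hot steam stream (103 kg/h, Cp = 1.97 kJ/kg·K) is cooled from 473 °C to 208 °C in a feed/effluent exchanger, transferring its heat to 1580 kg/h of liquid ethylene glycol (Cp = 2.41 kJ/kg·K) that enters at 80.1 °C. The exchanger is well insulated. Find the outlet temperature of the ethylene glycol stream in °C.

Heat released by hot stream: Q = 103 × 1.97 × (473 − 208) = 53771 kJ/h
Energy balance on cold side (adiabatic exchanger): Q = ṁ_c·Cp_c·(T_c,out − T_c,in)
T_c,out = 80.1 + 53771/(1580 × 2.41) = 94.221 °C

T_c,out = 94.2 °C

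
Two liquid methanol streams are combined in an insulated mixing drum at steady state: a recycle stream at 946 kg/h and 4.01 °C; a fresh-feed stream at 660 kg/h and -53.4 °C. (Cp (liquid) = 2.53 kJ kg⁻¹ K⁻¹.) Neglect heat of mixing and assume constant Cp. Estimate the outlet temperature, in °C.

T_out = -19.6 °C

No heat crosses the boundary, so H_out = H_in.
Σ ṁᵢCp,ᵢTᵢ = 946×2.53×4.01 + 660×2.53×-53.4 = -79570
Σ ṁᵢCp,ᵢ = 946×2.53 + 660×2.53 = 4063.2
T_out = -79570 / 4063.2 = -19.583 °C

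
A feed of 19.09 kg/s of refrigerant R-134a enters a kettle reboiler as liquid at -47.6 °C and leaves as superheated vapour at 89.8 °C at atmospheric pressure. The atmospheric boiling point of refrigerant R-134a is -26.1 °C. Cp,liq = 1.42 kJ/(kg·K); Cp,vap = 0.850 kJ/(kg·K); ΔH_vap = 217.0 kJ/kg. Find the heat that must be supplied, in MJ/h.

Q = 23800 MJ/h

liquid -47.6→-26.1 °C: 30.53 kJ/kg
vaporisation at -26.1 °C: 217 kJ/kg
vapour -26.1→89.8 °C: 98.515 kJ/kg
Δh = 30.53 + 217 + 98.515 = 346.05 kJ/kg
Q = ṁ·Δh = 19.09 kg/s × 346.05 kJ/kg = 6606 kJ/s
|Q| = 6606 kW = 23782 MJ/h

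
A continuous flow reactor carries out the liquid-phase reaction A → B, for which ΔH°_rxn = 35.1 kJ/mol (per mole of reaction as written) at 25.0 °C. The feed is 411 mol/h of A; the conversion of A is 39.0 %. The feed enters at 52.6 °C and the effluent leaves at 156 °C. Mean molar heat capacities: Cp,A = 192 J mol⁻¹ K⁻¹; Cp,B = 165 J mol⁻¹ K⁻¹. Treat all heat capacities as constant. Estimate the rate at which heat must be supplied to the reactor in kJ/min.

Extent of reaction ξ = 0.390 × 411 = 160.29 mol/h
Reaction term: ξ·ΔH°_rxn = 160.29 × 35.1 = 5626.2 kJ/h
Sensible, feed 52.6→25 °C: -2178 kJ/h
Outlet flows (mol/h): A 250.71, B 160.29
Sensible, products 25→156 °C: 9770.5 kJ/h
Q = ΔH = 13219 kJ/h = 3.6719 kW
Heat supplied = 220.31 kJ/min

Q_in = 220 kJ/min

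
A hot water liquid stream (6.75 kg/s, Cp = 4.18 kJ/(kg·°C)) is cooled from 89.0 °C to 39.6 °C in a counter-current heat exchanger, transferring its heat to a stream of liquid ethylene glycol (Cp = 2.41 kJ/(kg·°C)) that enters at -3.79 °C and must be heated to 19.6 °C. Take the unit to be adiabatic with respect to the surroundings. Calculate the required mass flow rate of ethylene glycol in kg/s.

ṁ_c = 24.7 kg/s

Heat released by hot stream: Q = 6.75 × 4.18 × (89.0 − 39.6) = 1393.8 kJ/s
Energy balance on cold side (adiabatic exchanger): Q = ṁ_c·Cp_c·(T_c,out − T_c,in)
ṁ_c = 1393.8 / [2.41 × (19.6 − -3.79)] = 24.726 kg/s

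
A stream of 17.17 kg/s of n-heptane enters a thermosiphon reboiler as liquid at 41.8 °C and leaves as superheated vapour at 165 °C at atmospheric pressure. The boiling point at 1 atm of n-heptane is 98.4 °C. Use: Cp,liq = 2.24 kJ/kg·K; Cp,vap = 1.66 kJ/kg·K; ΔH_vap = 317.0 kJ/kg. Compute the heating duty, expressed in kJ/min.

Q = 571000 kJ/min

liquid 41.8→98.4 °C: 126.78 kJ/kg
vaporisation at 98.4 °C: 317 kJ/kg
vapour 98.4→165 °C: 110.56 kJ/kg
Δh = 126.78 + 317 + 110.56 = 554.34 kJ/kg
Q = ṁ·Δh = 17.17 kg/s × 554.34 kJ/kg = 9518 kJ/s
|Q| = 9518 kW = 571080 kJ/min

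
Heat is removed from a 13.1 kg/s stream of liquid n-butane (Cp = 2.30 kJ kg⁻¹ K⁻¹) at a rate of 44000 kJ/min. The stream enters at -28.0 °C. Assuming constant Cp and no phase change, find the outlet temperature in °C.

Q = 44000 kJ/min = 733.33 kJ/s
ΔT = Q/(ṁ·Cp) = 733.33/(13.1×2.30) = 24.339 K
T_out = -28.0 − 24.339 = -52.339 °C

T_out = -52.3 °C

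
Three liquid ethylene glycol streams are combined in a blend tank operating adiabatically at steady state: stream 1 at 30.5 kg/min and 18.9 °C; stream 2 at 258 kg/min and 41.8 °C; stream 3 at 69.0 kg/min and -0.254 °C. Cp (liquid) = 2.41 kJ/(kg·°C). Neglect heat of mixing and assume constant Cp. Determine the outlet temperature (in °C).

Energy balance with Q = 0: Σ ṁᵢCp,ᵢ(T_out − Tᵢ) = 0
Σ ṁᵢCp,ᵢTᵢ = 30.5×2.41×18.9 + 258×2.41×41.8 + 69.0×2.41×-0.254 = 27337
Σ ṁᵢCp,ᵢ = 30.5×2.41 + 258×2.41 + 69.0×2.41 = 861.58
T_out = 27337 / 861.58 = 31.73 °C

T_out = 31.7 °C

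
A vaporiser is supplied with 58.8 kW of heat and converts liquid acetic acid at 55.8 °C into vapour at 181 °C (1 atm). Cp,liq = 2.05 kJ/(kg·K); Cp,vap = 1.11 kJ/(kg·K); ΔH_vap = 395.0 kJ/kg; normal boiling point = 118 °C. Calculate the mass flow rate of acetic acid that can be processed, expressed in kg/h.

ṁ = 357 kg/h

Δh = 2.05×(118−55.8) + 395.0 + 1.11×(181−118) = 592.44 kJ/kg
Q = 58.8 kW = 58.8 kJ/s = 211680 kJ/h
ṁ = Q/Δh = 211680 / 592.44 = 357.3 kg/h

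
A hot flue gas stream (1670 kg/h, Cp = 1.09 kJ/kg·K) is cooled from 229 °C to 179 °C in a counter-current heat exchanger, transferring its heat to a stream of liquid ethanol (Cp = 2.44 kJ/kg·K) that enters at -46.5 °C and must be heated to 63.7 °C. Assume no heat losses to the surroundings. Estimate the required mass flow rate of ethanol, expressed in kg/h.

ṁ_c = 338 kg/h

Heat released by hot stream: Q = 1670 × 1.09 × (229 − 179) = 91015 kJ/h
Energy balance on cold side (adiabatic exchanger): Q = ṁ_c·Cp_c·(T_c,out − T_c,in)
ṁ_c = 91015 / [2.44 × (63.7 − -46.5)] = 338.49 kg/h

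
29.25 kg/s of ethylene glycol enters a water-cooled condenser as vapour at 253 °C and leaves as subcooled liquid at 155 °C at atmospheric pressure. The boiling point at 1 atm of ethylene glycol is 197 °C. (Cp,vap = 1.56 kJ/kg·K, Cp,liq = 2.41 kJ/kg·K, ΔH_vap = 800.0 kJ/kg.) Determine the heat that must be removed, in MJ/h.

vapour 253→197 °C: -87.36 kJ/kg
condensation at 197 °C: -800 kJ/kg
liquid 197→155 °C: -101.22 kJ/kg
Δh = -87.36 + -800 + -101.22 = -988.58 kJ/kg
Q = ṁ·Δh = 29.25 kg/s × -988.58 kJ/kg = -28916 kJ/s
|Q| = 28916 kW = 104100 MJ/h

Q_c = 104000 MJ/h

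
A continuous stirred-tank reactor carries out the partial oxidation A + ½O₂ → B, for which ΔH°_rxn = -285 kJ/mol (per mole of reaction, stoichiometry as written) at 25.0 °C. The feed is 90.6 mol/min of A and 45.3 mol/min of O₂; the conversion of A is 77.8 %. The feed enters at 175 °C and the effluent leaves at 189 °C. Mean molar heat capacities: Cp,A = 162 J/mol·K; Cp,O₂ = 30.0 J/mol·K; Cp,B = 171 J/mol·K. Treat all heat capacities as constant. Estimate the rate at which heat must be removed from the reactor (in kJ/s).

Extent of reaction ξ = 0.778 × 90.6 = 70.487 mol/min
Reaction term: ξ·ΔH°_rxn = 70.487 × -285 = -20089 kJ/min
Sensible, feed 175→25 °C: -2405.4 kJ/min
Outlet flows (mol/min): A 20.113, O₂ 10.057, B 70.487
Sensible, products 25→189 °C: 2560.6 kJ/min
Q = ΔH = -19934 kJ/min = -332.23 kW
Heat removed = 332.23 kJ/s

Q_out = 332 kJ/s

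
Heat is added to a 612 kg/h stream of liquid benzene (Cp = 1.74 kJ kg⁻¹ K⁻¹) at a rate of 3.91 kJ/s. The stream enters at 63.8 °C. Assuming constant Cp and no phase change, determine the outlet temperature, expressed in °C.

Q = 3.91 kJ/s = 14076 kJ/h
ΔT = Q/(ṁ·Cp) = 14076/(612×1.74) = 13.218 K
T_out = 63.8 + 13.218 = 77.018 °C

T_out = 77.0 °C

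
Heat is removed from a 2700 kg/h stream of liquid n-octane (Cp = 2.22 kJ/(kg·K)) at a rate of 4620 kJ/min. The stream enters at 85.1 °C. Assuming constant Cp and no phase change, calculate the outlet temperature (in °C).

T_out = 38.9 °C

Q = 4620 kJ/min = 277200 kJ/h
ΔT = Q/(ṁ·Cp) = 277200/(2700×2.22) = 46.246 K
T_out = 85.1 − 46.246 = 38.854 °C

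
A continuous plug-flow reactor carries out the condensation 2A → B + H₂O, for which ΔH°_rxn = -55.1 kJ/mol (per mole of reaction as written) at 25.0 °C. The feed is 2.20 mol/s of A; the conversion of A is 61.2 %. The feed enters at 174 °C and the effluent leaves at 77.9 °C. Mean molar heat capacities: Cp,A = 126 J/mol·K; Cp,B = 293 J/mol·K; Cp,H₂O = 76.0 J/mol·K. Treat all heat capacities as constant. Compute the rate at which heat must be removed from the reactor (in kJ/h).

Q_out = 214000 kJ/h

Extent of reaction ξ = 0.612 × 2.20 / 2 = 0.6732 mol/s
Reaction term: ξ·ΔH°_rxn = 0.6732 × -55.1 = -37.093 kJ/s
Sensible, feed 174→25 °C: -41.303 kJ/s
Outlet flows (mol/s): A 0.8536, B 0.6732, H₂O 0.6732
Sensible, products 25→77.9 °C: 18.831 kJ/s
Q = ΔH = -59.566 kJ/s = -59.566 kW
Heat removed = 214440 kJ/h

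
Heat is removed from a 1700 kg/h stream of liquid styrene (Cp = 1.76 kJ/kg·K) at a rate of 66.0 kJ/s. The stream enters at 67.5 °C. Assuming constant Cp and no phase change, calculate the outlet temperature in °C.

T_out = -11.9 °C

Q = 66.0 kJ/s = 237600 kJ/h
ΔT = Q/(ṁ·Cp) = 237600/(1700×1.76) = 79.412 K
T_out = 67.5 − 79.412 = -11.912 °C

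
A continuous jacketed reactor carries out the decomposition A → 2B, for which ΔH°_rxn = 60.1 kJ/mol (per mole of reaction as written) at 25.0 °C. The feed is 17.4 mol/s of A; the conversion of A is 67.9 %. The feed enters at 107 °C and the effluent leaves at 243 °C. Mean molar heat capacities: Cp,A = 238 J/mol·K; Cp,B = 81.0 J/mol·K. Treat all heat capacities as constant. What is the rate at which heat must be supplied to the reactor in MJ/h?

Extent of reaction ξ = 0.679 × 17.4 = 11.815 mol/s
Reaction term: ξ·ΔH°_rxn = 11.815 × 60.1 = 710.06 kJ/s
Sensible, feed 107→25 °C: -339.58 kJ/s
Outlet flows (mol/s): A 5.5854, B 23.629
Sensible, products 25→243 °C: 707.04 kJ/s
Q = ΔH = 1077.5 kJ/s = 1077.5 kW
Heat supplied = 3879.1 MJ/h

Q_in = 3880 MJ/h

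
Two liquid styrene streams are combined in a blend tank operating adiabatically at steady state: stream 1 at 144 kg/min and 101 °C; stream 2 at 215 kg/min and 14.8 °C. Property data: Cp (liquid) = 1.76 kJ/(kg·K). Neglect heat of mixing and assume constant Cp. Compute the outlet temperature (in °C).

T_out = 49.4 °C

Adiabatic, steady state ⇒ Σ ṁᵢCp,ᵢ(T_out − Tᵢ) = 0
T_out = Σ ṁᵢCp,ᵢTᵢ / Σ ṁᵢCp,ᵢ
      = 31198 / 631.84 = 49.376 °C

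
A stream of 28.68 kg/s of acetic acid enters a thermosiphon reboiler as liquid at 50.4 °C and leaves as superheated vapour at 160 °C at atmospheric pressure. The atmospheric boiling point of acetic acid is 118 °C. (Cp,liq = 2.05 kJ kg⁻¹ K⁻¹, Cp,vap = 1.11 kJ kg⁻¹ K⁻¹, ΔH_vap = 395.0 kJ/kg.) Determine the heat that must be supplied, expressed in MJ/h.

liquid 50.4→118 °C: 138.58 kJ/kg
vaporisation at 118 °C: 395 kJ/kg
vapour 118→160 °C: 46.62 kJ/kg
Δh = 138.58 + 395 + 46.62 = 580.2 kJ/kg
Q = ṁ·Δh = 28.68 kg/s × 580.2 kJ/kg = 16640 kJ/s
|Q| = 16640 kW = 59904 MJ/h

Q = 59900 MJ/h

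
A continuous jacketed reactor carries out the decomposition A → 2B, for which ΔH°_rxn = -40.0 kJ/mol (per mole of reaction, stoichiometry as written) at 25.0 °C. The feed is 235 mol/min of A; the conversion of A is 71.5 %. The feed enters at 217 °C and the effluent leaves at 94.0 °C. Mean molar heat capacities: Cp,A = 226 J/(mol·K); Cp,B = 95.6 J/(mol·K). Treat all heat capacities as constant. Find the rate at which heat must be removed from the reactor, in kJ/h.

Q_out = 819000 kJ/h

Extent of reaction ξ = 0.715 × 235 = 168.03 mol/min
Reaction term: ξ·ΔH°_rxn = 168.03 × -40.0 = -6721 kJ/min
Sensible, feed 217→25 °C: -10197 kJ/min
Outlet flows (mol/min): A 66.975, B 336.05
Sensible, products 25→94.0 °C: 3261.1 kJ/min
Q = ΔH = -13657 kJ/min = -227.62 kW
Heat removed = 819420 kJ/h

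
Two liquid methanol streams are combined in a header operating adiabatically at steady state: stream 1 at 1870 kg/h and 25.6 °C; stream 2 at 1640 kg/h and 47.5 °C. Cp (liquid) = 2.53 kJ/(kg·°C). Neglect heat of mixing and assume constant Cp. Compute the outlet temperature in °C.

T_out = 35.8 °C

No heat crosses the boundary, so H_out = H_in.
Σ ṁᵢCp,ᵢTᵢ = 1870×2.53×25.6 + 1640×2.53×47.5 = 318200
Σ ṁᵢCp,ᵢ = 1870×2.53 + 1640×2.53 = 8880.3
T_out = 318200 / 8880.3 = 35.832 °C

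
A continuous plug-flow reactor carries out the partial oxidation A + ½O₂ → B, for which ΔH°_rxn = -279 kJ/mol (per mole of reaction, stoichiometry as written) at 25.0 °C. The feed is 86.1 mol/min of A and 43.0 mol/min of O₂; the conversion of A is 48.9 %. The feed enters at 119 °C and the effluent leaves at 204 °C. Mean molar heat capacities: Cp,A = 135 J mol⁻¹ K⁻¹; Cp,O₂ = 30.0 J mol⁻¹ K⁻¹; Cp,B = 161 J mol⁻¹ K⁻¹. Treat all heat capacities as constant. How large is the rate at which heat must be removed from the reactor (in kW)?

Q_out = 176 kW

Extent of reaction ξ = 0.489 × 86.1 = 42.103 mol/min
Reaction term: ξ·ΔH°_rxn = 42.103 × -279 = -11747 kJ/min
Sensible, feed 119→25 °C: -1213.9 kJ/min
Outlet flows (mol/min): A 43.997, O₂ 21.949, B 42.103
Sensible, products 25→204 °C: 2394.4 kJ/min
Q = ΔH = -10566 kJ/min = -176.1 kW
Heat removed = 176.1 kW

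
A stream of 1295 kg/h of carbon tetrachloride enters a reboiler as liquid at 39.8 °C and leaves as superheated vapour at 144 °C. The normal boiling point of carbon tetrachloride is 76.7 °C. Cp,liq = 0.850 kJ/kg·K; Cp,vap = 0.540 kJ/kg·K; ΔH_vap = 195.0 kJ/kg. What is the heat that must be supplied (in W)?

liquid 39.8→76.7 °C: 31.365 kJ/kg
vaporisation at 76.7 °C: 195 kJ/kg
vapour 76.7→144 °C: 36.342 kJ/kg
Δh = 31.365 + 195 + 36.342 = 262.71 kJ/kg
Q = ṁ·Δh = 1295 kg/h × 262.71 kJ/kg = 340210 kJ/h
|Q| = 94.502 kW = 94502 W

Q = 94500 W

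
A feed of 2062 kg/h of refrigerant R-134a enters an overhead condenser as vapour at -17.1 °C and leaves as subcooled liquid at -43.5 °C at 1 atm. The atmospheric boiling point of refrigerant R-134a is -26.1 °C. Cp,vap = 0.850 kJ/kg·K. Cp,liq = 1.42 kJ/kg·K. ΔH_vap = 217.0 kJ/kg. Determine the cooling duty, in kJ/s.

vapour -17.1→-26.1 °C: -7.65 kJ/kg
condensation at -26.1 °C: -217 kJ/kg
liquid -26.1→-43.5 °C: -24.708 kJ/kg
Δh = -7.65 + -217 + -24.708 = -249.36 kJ/kg
Q = ṁ·Δh = 2062 kg/h × -249.36 kJ/kg = -514180 kJ/h
|Q| = 142.83 kW

Q_c = 143 kJ/s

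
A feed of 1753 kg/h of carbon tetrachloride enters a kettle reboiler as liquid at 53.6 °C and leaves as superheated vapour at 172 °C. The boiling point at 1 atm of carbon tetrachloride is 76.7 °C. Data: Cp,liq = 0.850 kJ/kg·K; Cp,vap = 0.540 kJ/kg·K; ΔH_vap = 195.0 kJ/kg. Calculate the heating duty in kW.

Q = 130 kW

liquid 53.6→76.7 °C: 19.635 kJ/kg
vaporisation at 76.7 °C: 195 kJ/kg
vapour 76.7→172 °C: 51.462 kJ/kg
Δh = 19.635 + 195 + 51.462 = 266.1 kJ/kg
Q = ṁ·Δh = 1753 kg/h × 266.1 kJ/kg = 466470 kJ/h
|Q| = 129.57 kW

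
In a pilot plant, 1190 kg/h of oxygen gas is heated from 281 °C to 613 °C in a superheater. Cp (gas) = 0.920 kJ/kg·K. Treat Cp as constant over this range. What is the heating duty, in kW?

Q = 101 kW

Q = ṁ·Cp·ΔT = 1190 × 0.920 × (613 − 281) = 363470 kJ/h
Converting: 363470 / 3600 s = 100.96 kW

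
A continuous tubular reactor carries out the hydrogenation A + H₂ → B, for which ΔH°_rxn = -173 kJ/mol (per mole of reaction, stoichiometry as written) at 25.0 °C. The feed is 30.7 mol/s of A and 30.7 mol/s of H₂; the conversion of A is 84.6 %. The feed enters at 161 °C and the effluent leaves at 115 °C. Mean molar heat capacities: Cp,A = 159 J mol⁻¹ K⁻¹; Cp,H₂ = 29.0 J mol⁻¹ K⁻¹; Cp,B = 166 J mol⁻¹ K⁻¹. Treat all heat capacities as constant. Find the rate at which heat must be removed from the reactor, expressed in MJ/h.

Q_out = 17300 MJ/h

Extent of reaction ξ = 0.846 × 30.7 = 25.972 mol/s
Reaction term: ξ·ΔH°_rxn = 25.972 × -173 = -4493.2 kJ/s
Sensible, feed 161→25 °C: -784.94 kJ/s
Outlet flows (mol/s): A 4.7278, H₂ 4.7278, B 25.972
Sensible, products 25→115 °C: 468.02 kJ/s
Q = ΔH = -4810.1 kJ/s = -4810.1 kW
Heat removed = 17316 MJ/h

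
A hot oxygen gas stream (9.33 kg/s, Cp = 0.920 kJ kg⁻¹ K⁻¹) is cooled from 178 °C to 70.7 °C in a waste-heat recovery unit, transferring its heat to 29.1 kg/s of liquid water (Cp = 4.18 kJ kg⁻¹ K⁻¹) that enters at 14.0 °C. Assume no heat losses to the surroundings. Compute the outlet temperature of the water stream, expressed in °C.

Heat released by hot stream: Q = 9.33 × 0.920 × (178 − 70.7) = 921.02 kJ/s
Energy balance on cold side (adiabatic exchanger): Q = ṁ_c·Cp_c·(T_c,out − T_c,in)
T_c,out = 14.0 + 921.02/(29.1 × 4.18) = 21.572 °C

T_c,out = 21.6 °C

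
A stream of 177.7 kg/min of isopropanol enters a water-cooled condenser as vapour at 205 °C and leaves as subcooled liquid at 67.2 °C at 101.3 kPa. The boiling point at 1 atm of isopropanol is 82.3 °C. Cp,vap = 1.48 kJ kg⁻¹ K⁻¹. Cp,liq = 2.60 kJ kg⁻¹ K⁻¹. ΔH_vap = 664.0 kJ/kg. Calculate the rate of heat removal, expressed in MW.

vapour 205→82.3 °C: -181.6 kJ/kg
condensation at 82.3 °C: -664 kJ/kg
liquid 82.3→67.2 °C: -39.26 kJ/kg
Δh = -181.6 + -664 + -39.26 = -884.86 kJ/kg
Q = ṁ·Δh = 177.7 kg/min × -884.86 kJ/kg = -157240 kJ/min
|Q| = 2620.6 kW = 2.6206 MW

Q_c = 2.62 MW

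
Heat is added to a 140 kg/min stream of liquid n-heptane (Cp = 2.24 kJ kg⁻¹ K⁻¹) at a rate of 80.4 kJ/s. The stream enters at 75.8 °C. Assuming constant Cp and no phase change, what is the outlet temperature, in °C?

Q = 80.4 kJ/s = 4824 kJ/min
ΔT = Q/(ṁ·Cp) = 4824/(140×2.24) = 15.383 K
T_out = 75.8 + 15.383 = 91.183 °C

T_out = 91.2 °C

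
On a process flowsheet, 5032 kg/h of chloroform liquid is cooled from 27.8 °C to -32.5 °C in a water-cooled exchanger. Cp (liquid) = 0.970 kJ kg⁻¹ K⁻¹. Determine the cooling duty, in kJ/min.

Q_c = 4910 kJ/min

Q = ṁ·Cp·ΔT = 5032 × 0.970 × (-32.5 − 27.8) = -294330 kJ/h
Converting: 294330 / 3600 s = 81.757 kW
Cooling duty = 4905.4 kJ/min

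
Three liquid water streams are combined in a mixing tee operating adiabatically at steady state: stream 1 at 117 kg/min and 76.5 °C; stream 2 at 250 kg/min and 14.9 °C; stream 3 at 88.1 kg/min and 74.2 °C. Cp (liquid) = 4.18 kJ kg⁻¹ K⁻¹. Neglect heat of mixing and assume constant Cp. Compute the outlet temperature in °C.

Energy balance with Q = 0: Σ ṁᵢCp,ᵢ(T_out − Tᵢ) = 0
T_out = Σ ṁᵢCp,ᵢTᵢ / Σ ṁᵢCp,ᵢ
      = 80308 / 1902.3 = 42.216 °C

T_out = 42.2 °C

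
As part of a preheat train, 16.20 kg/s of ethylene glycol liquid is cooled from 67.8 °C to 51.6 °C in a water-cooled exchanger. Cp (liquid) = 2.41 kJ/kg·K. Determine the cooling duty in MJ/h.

Q_c = 2280 MJ/h

Q = ṁ·Cp·ΔT = 16.20 × 2.41 × (51.6 − 67.8) = -632.48 kJ/s
Cooling duty = 2276.9 MJ/h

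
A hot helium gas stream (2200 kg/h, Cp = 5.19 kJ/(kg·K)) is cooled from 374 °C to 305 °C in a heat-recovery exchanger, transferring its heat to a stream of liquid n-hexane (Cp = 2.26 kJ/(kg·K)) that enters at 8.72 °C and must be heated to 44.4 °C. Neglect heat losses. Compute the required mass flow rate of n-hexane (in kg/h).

ṁ_c = 9770 kg/h

Heat released by hot stream: Q = 2200 × 5.19 × (374 − 305) = 787840 kJ/h
Energy balance on cold side (adiabatic exchanger): Q = ṁ_c·Cp_c·(T_c,out − T_c,in)
ṁ_c = 787840 / [2.26 × (44.4 − 8.72)] = 9770.3 kg/h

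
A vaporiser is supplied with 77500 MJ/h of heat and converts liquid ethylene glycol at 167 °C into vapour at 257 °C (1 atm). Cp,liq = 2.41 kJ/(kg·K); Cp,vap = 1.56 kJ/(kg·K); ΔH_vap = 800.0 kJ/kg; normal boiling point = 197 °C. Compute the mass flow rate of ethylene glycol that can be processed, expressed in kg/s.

ṁ = 22.3 kg/s

Δh = 2.41×(197−167) + 800.0 + 1.56×(257−197) = 965.9 kJ/kg
Q = 77500 MJ/h = 21528 kJ/s = 21528 kJ/s
ṁ = Q/Δh = 21528 / 965.9 = 22.288 kg/s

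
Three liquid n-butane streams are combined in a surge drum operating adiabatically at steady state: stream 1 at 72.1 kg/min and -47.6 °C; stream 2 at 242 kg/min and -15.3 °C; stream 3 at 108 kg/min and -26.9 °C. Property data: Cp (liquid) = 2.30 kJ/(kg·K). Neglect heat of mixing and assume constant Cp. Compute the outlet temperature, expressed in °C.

T_out = -23.8 °C

No heat crosses the boundary, so H_out = H_in.
T_out = Σ ṁᵢCp,ᵢTᵢ / Σ ṁᵢCp,ᵢ
      = -23091 / 970.83 = -23.785 °C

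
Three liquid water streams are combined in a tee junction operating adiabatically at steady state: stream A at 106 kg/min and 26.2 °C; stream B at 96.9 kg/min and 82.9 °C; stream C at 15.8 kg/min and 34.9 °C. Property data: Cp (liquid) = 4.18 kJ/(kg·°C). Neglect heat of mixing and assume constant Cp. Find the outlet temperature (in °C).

T_out = 52.0 °C

No heat crosses the boundary, so H_out = H_in.
Σ ṁᵢCp,ᵢTᵢ = 106×4.18×26.2 + 96.9×4.18×82.9 + 15.8×4.18×34.9 = 47492
Σ ṁᵢCp,ᵢ = 106×4.18 + 96.9×4.18 + 15.8×4.18 = 914.17
T_out = 47492 / 914.17 = 51.951 °C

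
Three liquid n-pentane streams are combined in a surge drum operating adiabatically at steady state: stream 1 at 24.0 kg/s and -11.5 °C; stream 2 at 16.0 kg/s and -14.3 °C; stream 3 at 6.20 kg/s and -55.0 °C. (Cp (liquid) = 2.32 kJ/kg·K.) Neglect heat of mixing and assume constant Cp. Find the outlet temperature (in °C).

T_out = -18.3 °C

No heat crosses the boundary, so H_out = H_in.
Σ ṁᵢCp,ᵢTᵢ = 24.0×2.32×-11.5 + 16.0×2.32×-14.3 + 6.20×2.32×-55.0 = -1962.3
Σ ṁᵢCp,ᵢ = 24.0×2.32 + 16.0×2.32 + 6.20×2.32 = 107.18
T_out = -1962.3 / 107.18 = -18.307 °C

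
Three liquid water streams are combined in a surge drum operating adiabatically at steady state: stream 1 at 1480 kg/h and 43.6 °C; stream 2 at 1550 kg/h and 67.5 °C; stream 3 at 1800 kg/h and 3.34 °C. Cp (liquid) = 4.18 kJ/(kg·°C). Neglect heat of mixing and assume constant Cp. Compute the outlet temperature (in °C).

T_out = 36.3 °C

Energy balance with Q = 0: Σ ṁᵢCp,ᵢ(T_out − Tᵢ) = 0
T_out = Σ ṁᵢCp,ᵢTᵢ / Σ ṁᵢCp,ᵢ
      = 732190 / 20189 = 36.266 °C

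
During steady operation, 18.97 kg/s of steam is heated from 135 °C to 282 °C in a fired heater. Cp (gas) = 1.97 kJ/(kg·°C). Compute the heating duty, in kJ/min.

Q = 330000 kJ/min

Q = ṁ·Cp·ΔT = 18.97 × 1.97 × (282 − 135) = 5493.5 kJ/s
Heating duty = 329610 kJ/min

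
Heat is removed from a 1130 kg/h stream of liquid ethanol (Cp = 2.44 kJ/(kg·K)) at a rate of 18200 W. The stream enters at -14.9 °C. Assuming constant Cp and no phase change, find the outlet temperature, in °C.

Q = 18200 W = 65520 kJ/h
ΔT = Q/(ṁ·Cp) = 65520/(1130×2.44) = 23.763 K
T_out = -14.9 − 23.763 = -38.663 °C

T_out = -38.7 °C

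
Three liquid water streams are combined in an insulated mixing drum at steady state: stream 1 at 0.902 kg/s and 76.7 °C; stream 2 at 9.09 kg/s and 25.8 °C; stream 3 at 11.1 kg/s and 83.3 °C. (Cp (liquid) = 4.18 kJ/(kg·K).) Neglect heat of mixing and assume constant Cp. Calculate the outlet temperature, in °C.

T_out = 58.2 °C

Energy balance with Q = 0: Σ ṁᵢCp,ᵢ(T_out − Tᵢ) = 0
T_out = Σ ṁᵢCp,ᵢTᵢ / Σ ṁᵢCp,ᵢ
      = 5134.4 / 88.165 = 58.237 °C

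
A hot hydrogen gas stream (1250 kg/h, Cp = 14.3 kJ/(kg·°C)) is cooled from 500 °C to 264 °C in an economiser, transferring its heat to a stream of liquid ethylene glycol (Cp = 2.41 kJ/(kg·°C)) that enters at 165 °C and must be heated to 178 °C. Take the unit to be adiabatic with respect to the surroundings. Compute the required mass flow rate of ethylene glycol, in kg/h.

ṁ_c = 135000 kg/h

Heat released by hot stream: Q = 1250 × 14.3 × (500 − 264) = 4.2185e+06 kJ/h
Energy balance on cold side (adiabatic exchanger): Q = ṁ_c·Cp_c·(T_c,out − T_c,in)
ṁ_c = 4.2185e+06 / [2.41 × (178 − 165)] = 134650 kg/h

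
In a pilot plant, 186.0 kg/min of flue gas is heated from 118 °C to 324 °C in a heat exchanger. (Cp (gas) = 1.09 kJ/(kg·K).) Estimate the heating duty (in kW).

Q = 696 kW

Q = ṁ·Cp·ΔT = 186.0 × 1.09 × (324 − 118) = 41764 kJ/min
Converting: 41764 / 60 s = 696.07 kW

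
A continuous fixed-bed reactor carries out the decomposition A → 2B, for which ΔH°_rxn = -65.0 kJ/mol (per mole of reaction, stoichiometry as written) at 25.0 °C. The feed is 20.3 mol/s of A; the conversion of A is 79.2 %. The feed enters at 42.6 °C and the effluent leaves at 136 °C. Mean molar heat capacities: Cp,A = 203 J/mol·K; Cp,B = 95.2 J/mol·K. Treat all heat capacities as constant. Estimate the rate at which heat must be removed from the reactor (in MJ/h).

Extent of reaction ξ = 0.792 × 20.3 = 16.078 mol/s
Reaction term: ξ·ΔH°_rxn = 16.078 × -65.0 = -1045 kJ/s
Sensible, feed 42.6→25 °C: -72.528 kJ/s
Outlet flows (mol/s): A 4.2224, B 32.155
Sensible, products 25→136 °C: 434.93 kJ/s
Q = ΔH = -682.64 kJ/s = -682.64 kW
Heat removed = 2457.5 MJ/h

Q_out = 2460 MJ/h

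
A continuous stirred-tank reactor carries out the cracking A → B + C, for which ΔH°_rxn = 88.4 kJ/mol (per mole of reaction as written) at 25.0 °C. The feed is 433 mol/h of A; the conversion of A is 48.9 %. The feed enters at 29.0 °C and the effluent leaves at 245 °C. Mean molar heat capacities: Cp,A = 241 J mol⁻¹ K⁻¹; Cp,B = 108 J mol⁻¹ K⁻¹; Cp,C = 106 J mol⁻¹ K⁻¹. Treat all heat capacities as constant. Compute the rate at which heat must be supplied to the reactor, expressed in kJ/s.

Q_in = 11.1 kJ/s

Extent of reaction ξ = 0.489 × 433 = 211.74 mol/h
Reaction term: ξ·ΔH°_rxn = 211.74 × 88.4 = 18718 kJ/h
Sensible, feed 29.0→25 °C: -417.41 kJ/h
Outlet flows (mol/h): A 221.26, B 211.74, C 211.74
Sensible, products 25→245 °C: 21700 kJ/h
Q = ΔH = 40000 kJ/h = 11.111 kW
Heat supplied = 11.111 kJ/s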